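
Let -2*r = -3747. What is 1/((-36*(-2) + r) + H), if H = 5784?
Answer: 2/15459 ≈ 0.00012937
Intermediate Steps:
r = 3747/2 (r = -½*(-3747) = 3747/2 ≈ 1873.5)
1/((-36*(-2) + r) + H) = 1/((-36*(-2) + 3747/2) + 5784) = 1/((72 + 3747/2) + 5784) = 1/(3891/2 + 5784) = 1/(15459/2) = 2/15459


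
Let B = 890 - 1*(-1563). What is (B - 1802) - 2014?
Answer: -1363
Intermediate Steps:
B = 2453 (B = 890 + 1563 = 2453)
(B - 1802) - 2014 = (2453 - 1802) - 2014 = 651 - 2014 = -1363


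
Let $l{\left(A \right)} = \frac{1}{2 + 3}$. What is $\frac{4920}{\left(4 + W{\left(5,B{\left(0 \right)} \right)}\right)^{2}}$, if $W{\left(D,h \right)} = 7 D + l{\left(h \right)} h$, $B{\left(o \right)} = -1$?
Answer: $\frac{30750}{9409} \approx 3.2681$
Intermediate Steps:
$l{\left(A \right)} = \frac{1}{5}$
$W{\left(D,h \right)} = 7 D + \frac{h}{5}$
$\frac{4920}{\left(4 + W{\left(5,B{\left(0 \right)} \right)}\right)^{2}} = \frac{4920}{\left(4 + \left(7 \cdot 5 + \frac{1}{5} \left(-1\right)\right)\right)^{2}} = \frac{4920}{\left(4 + \left(35 - \frac{1}{5}\right)\right)^{2}} = \frac{4920}{\left(4 + \frac{174}{5}\right)^{2}} = \frac{4920}{\left(\frac{194}{5}\right)^{2}} = \frac{4920}{\frac{37636}{25}} = 4920 \cdot \frac{25}{37636} = \frac{30750}{9409}$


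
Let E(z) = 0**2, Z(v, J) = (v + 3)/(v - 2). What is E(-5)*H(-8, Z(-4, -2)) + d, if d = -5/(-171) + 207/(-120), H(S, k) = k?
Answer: -11599/6840 ≈ -1.6958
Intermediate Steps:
Z(v, J) = (3 + v)/(-2 + v)
E(z) = 0
d = -11599/6840 (d = -5*(-1/171) + 207*(-1/120) = 5/171 - 69/40 = -11599/6840 ≈ -1.6958)
E(-5)*H(-8, Z(-4, -2)) + d = 0*((3 - 4)/(-2 - 4)) - 11599/6840 = 0*(-1/(-6)) - 11599/6840 = 0*(-1/6*(-1)) - 11599/6840 = 0*(1/6) - 11599/6840 = 0 - 11599/6840 = -11599/6840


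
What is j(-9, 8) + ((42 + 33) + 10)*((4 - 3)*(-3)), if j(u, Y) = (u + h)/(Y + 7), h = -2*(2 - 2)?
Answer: -1278/5 ≈ -255.60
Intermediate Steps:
h = 0 (h = -2*0 = 0)
j(u, Y) = u/(7 + Y) (j(u, Y) = (u + 0)/(Y + 7) = u/(7 + Y))
j(-9, 8) + ((42 + 33) + 10)*((4 - 3)*(-3)) = -9/(7 + 8) + ((42 + 33) + 10)*((4 - 3)*(-3)) = -9/15 + (75 + 10)*(1*(-3)) = -9*1/15 + 85*(-3) = -⅗ - 255 = -1278/5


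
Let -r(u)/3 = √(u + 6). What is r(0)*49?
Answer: -147*√6 ≈ -360.08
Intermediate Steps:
r(u) = -3*√(6 + u) (r(u) = -3*√(u + 6) = -3*√(6 + u))
r(0)*49 = -3*√(6 + 0)*49 = -3*√6*49 = -147*√6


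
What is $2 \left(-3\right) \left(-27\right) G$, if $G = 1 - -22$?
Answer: $3726$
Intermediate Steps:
$G = 23$ ($G = 1 + 22 = 23$)
$2 \left(-3\right) \left(-27\right) G = 2 \left(-3\right) \left(-27\right) 23 = \left(-6\right) \left(-27\right) 23 = 162 \cdot 23 = 3726$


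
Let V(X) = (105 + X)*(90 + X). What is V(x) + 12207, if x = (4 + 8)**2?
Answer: 70473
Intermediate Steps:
x = 144 (x = 12**2 = 144)
V(X) = (90 + X)*(105 + X)
V(x) + 12207 = (9450 + 144**2 + 195*144) + 12207 = (9450 + 20736 + 28080) + 12207 = 58266 + 12207 = 70473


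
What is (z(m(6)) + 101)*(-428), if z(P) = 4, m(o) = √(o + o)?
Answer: -44940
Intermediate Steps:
m(o) = √2*√o (m(o) = √(2*o) = √2*√o)
(z(m(6)) + 101)*(-428) = (4 + 101)*(-428) = 105*(-428) = -44940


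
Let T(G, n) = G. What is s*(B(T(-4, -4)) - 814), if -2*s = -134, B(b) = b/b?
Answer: -54471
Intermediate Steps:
B(b) = 1
s = 67 (s = -½*(-134) = 67)
s*(B(T(-4, -4)) - 814) = 67*(1 - 814) = 67*(-813) = -54471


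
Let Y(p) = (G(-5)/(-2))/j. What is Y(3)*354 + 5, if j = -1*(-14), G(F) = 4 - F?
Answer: -1523/14 ≈ -108.79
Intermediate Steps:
j = 14
Y(p) = -9/28 (Y(p) = ((4 - 1*(-5))/(-2))/14 = ((4 + 5)*(-1/2))*(1/14) = (9*(-1/2))*(1/14) = -9/2*1/14 = -9/28)
Y(3)*354 + 5 = -9/28*354 + 5 = -1593/14 + 5 = -1523/14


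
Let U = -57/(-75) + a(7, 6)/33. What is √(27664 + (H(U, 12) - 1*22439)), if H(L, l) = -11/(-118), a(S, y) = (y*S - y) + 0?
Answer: √72754198/118 ≈ 72.285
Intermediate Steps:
a(S, y) = -y + S*y (a(S, y) = (S*y - y) + 0 = (-y + S*y) + 0 = -y + S*y)
U = 509/275 (U = -57/(-75) + (6*(-1 + 7))/33 = -57*(-1/75) + (6*6)*(1/33) = 19/25 + 36*(1/33) = 19/25 + 12/11 = 509/275 ≈ 1.8509)
H(L, l) = 11/118 (H(L, l) = -11*(-1/118) = 11/118)
√(27664 + (H(U, 12) - 1*22439)) = √(27664 + (11/118 - 1*22439)) = √(27664 + (11/118 - 22439)) = √(27664 - 2647791/118) = √(616561/118) = √72754198/118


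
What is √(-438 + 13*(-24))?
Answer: 5*I*√30 ≈ 27.386*I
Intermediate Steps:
√(-438 + 13*(-24)) = √(-438 - 312) = √(-750) = 5*I*√30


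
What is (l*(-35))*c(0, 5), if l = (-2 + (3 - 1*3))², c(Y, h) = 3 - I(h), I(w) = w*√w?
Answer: -420 + 700*√5 ≈ 1145.2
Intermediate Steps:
I(w) = w^(3/2)
c(Y, h) = 3 - h^(3/2)
l = 4 (l = (-2 + (3 - 3))² = (-2 + 0)² = (-2)² = 4)
(l*(-35))*c(0, 5) = (4*(-35))*(3 - 5^(3/2)) = -140*(3 - 5*√5) = -420 + 700*√5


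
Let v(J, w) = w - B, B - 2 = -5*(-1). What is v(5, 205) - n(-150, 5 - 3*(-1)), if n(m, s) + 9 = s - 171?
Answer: 370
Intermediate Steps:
B = 7 (B = 2 - 5*(-1) = 2 + 5 = 7)
n(m, s) = -180 + s (n(m, s) = -9 + (s - 171) = -9 + (-171 + s) = -180 + s)
v(J, w) = -7 + w (v(J, w) = w - 1*7 = w - 7 = -7 + w)
v(5, 205) - n(-150, 5 - 3*(-1)) = (-7 + 205) - (-180 + (5 - 3*(-1))) = 198 - (-180 + (5 + 3)) = 198 - (-180 + 8) = 198 - 1*(-172) = 198 + 172 = 370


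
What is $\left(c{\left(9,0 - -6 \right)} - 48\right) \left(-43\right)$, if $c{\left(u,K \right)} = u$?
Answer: $1677$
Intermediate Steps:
$\left(c{\left(9,0 - -6 \right)} - 48\right) \left(-43\right) = \left(9 - 48\right) \left(-43\right) = \left(-39\right) \left(-43\right) = 1677$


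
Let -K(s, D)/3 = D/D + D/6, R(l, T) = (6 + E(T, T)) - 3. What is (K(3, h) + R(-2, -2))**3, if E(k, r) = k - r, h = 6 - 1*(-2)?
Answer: -64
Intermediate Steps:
h = 8 (h = 6 + 2 = 8)
R(l, T) = 3 (R(l, T) = (6 + (T - T)) - 3 = (6 + 0) - 3 = 6 - 3 = 3)
K(s, D) = -3 - D/2 (K(s, D) = -3*(D/D + D/6) = -3*(1 + D*(1/6)) = -3*(1 + D/6) = -3 - D/2)
(K(3, h) + R(-2, -2))**3 = ((-3 - 1/2*8) + 3)**3 = ((-3 - 4) + 3)**3 = (-7 + 3)**3 = (-4)**3 = -64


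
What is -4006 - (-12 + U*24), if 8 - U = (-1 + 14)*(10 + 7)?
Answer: 1118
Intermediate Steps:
U = -213 (U = 8 - (-1 + 14)*(10 + 7) = 8 - 13*17 = 8 - 1*221 = 8 - 221 = -213)
-4006 - (-12 + U*24) = -4006 - (-12 - 213*24) = -4006 - (-12 - 5112) = -4006 - 1*(-5124) = -4006 + 5124 = 1118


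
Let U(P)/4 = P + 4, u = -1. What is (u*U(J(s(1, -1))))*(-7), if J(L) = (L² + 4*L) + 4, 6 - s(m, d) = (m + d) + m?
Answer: 1484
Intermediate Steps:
s(m, d) = 6 - d - 2*m (s(m, d) = 6 - ((m + d) + m) = 6 - ((d + m) + m) = 6 - (d + 2*m) = 6 + (-d - 2*m) = 6 - d - 2*m)
J(L) = 4 + L² + 4*L
U(P) = 16 + 4*P (U(P) = 4*(P + 4) = 4*(4 + P) = 16 + 4*P)
(u*U(J(s(1, -1))))*(-7) = -(16 + 4*(4 + (6 - 1*(-1) - 2*1)² + 4*(6 - 1*(-1) - 2*1)))*(-7) = -(16 + 4*(4 + (6 + 1 - 2)² + 4*(6 + 1 - 2)))*(-7) = -(16 + 4*(4 + 5² + 4*5))*(-7) = -(16 + 4*(4 + 25 + 20))*(-7) = -(16 + 4*49)*(-7) = -(16 + 196)*(-7) = -1*212*(-7) = -212*(-7) = 1484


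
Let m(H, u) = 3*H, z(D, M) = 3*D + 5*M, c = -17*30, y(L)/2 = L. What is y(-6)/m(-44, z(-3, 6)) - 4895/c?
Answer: 10871/1122 ≈ 9.6889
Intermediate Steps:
y(L) = 2*L
c = -510
y(-6)/m(-44, z(-3, 6)) - 4895/c = (2*(-6))/((3*(-44))) - 4895/(-510) = -12/(-132) - 4895*(-1/510) = -12*(-1/132) + 979/102 = 1/11 + 979/102 = 10871/1122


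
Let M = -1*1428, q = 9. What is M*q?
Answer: -12852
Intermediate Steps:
M = -1428
M*q = -1428*9 = -12852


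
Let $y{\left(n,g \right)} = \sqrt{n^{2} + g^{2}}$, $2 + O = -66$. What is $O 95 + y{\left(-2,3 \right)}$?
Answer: $-6460 + \sqrt{13} \approx -6456.4$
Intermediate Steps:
$O = -68$ ($O = -2 - 66 = -68$)
$y{\left(n,g \right)} = \sqrt{g^{2} + n^{2}}$
$O 95 + y{\left(-2,3 \right)} = \left(-68\right) 95 + \sqrt{3^{2} + \left(-2\right)^{2}} = -6460 + \sqrt{9 + 4} = -6460 + \sqrt{13}$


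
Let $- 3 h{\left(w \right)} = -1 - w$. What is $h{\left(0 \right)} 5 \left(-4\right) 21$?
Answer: $-140$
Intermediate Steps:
$h{\left(w \right)} = \frac{1}{3} + \frac{w}{3}$ ($h{\left(w \right)} = - \frac{-1 - w}{3} = \frac{1}{3} + \frac{w}{3}$)
$h{\left(0 \right)} 5 \left(-4\right) 21 = \left(\frac{1}{3} + \frac{1}{3} \cdot 0\right) 5 \left(-4\right) 21 = \left(\frac{1}{3} + 0\right) 5 \left(-4\right) 21 = \frac{1}{3} \cdot 5 \left(-4\right) 21 = \frac{5}{3} \left(-4\right) 21 = \left(- \frac{20}{3}\right) 21 = -140$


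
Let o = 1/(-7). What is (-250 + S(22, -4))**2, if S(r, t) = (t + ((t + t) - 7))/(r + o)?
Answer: 1473254689/23409 ≈ 62935.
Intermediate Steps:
o = -1/7 ≈ -0.14286
S(r, t) = (-7 + 3*t)/(-1/7 + r) (S(r, t) = (t + ((t + t) - 7))/(r - 1/7) = (t + (2*t - 7))/(-1/7 + r) = (t + (-7 + 2*t))/(-1/7 + r) = (-7 + 3*t)/(-1/7 + r))
(-250 + S(22, -4))**2 = (-250 + 7*(-7 + 3*(-4))/(-1 + 7*22))**2 = (-250 + 7*(-7 - 12)/(-1 + 154))**2 = (-250 + 7*(-19)/153)**2 = (-250 + 7*(1/153)*(-19))**2 = (-250 - 133/153)**2 = (-38383/153)**2 = 1473254689/23409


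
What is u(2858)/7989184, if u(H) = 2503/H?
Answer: 2503/22833087872 ≈ 1.0962e-7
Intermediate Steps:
u(2858)/7989184 = (2503/2858)/7989184 = (2503*(1/2858))*(1/7989184) = (2503/2858)*(1/7989184) = 2503/22833087872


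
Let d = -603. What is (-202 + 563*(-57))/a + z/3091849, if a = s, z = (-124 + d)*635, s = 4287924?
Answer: -2079343754737/13257613531476 ≈ -0.15684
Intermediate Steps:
z = -461645 (z = (-124 - 603)*635 = -727*635 = -461645)
a = 4287924
(-202 + 563*(-57))/a + z/3091849 = (-202 + 563*(-57))/4287924 - 461645/3091849 = (-202 - 32091)*(1/4287924) - 461645*1/3091849 = -32293*1/4287924 - 461645/3091849 = -32293/4287924 - 461645/3091849 = -2079343754737/13257613531476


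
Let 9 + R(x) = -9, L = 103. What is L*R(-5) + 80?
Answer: -1774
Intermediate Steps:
R(x) = -18 (R(x) = -9 - 9 = -18)
L*R(-5) + 80 = 103*(-18) + 80 = -1854 + 80 = -1774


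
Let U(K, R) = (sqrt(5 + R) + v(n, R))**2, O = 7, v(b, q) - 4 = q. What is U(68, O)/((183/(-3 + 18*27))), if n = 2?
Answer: 21413/61 + 7084*sqrt(3)/61 ≈ 552.18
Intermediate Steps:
v(b, q) = 4 + q
U(K, R) = (4 + R + sqrt(5 + R))**2 (U(K, R) = (sqrt(5 + R) + (4 + R))**2 = (4 + R + sqrt(5 + R))**2)
U(68, O)/((183/(-3 + 18*27))) = (4 + 7 + sqrt(5 + 7))**2/((183/(-3 + 18*27))) = (4 + 7 + sqrt(12))**2/((183/(-3 + 486))) = (4 + 7 + 2*sqrt(3))**2/((183/483)) = (11 + 2*sqrt(3))**2/((183*(1/483))) = (11 + 2*sqrt(3))**2/(61/161) = (11 + 2*sqrt(3))**2*(161/61) = 161*(11 + 2*sqrt(3))**2/61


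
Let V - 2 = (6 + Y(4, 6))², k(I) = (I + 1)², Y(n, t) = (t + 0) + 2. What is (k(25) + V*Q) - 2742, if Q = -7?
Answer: -3452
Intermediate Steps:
Y(n, t) = 2 + t (Y(n, t) = t + 2 = 2 + t)
k(I) = (1 + I)²
V = 198 (V = 2 + (6 + (2 + 6))² = 2 + (6 + 8)² = 2 + 14² = 2 + 196 = 198)
(k(25) + V*Q) - 2742 = ((1 + 25)² + 198*(-7)) - 2742 = (26² - 1386) - 2742 = (676 - 1386) - 2742 = -710 - 2742 = -3452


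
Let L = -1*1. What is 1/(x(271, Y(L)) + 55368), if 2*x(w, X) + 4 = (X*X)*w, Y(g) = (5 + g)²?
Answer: 1/90054 ≈ 1.1104e-5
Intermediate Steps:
L = -1
x(w, X) = -2 + w*X²/2 (x(w, X) = -2 + ((X*X)*w)/2 = -2 + (X²*w)/2 = -2 + (w*X²)/2 = -2 + w*X²/2)
1/(x(271, Y(L)) + 55368) = 1/((-2 + (½)*271*((5 - 1)²)²) + 55368) = 1/((-2 + (½)*271*(4²)²) + 55368) = 1/((-2 + (½)*271*16²) + 55368) = 1/((-2 + (½)*271*256) + 55368) = 1/((-2 + 34688) + 55368) = 1/(34686 + 55368) = 1/90054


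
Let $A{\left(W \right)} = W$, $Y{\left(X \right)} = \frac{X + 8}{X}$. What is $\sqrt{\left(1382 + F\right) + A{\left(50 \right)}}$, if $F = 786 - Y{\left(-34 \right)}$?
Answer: $\frac{\sqrt{640781}}{17} \approx 47.088$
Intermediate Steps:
$Y{\left(X \right)} = \frac{8 + X}{X}$
$F = \frac{13349}{17}$ ($F = 786 - \frac{8 - 34}{-34} = 786 - \left(- \frac{1}{34}\right) \left(-26\right) = 786 - \frac{13}{17} = \frac{13349}{17} \approx 785.24$)
$\sqrt{\left(1382 + F\right) + A{\left(50 \right)}} = \sqrt{\left(1382 + \frac{13349}{17}\right) + 50} = \sqrt{\frac{36843}{17} + 50} = \sqrt{\frac{37693}{17}} = \frac{\sqrt{640781}}{17}$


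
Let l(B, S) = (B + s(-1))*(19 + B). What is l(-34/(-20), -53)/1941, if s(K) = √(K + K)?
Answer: 1173/64700 + 69*I*√2/6470 ≈ 0.01813 + 0.015082*I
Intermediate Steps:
s(K) = √2*√K (s(K) = √(2*K) = √2*√K)
l(B, S) = (19 + B)*(B + I*√2) (l(B, S) = (B + √2*√(-1))*(19 + B) = (B + √2*I)*(19 + B) = (B + I*√2)*(19 + B) = (19 + B)*(B + I*√2))
l(-34/(-20), -53)/1941 = ((-34/(-20))² + 19*(-34/(-20)) + 19*I*√2 + I*(-34/(-20))*√2)/1941 = ((-34*(-1/20))² + 19*(-34*(-1/20)) + 19*I*√2 + I*(-34*(-1/20))*√2)*(1/1941) = ((17/10)² + 19*(17/10) + 19*I*√2 + I*(17/10)*√2)*(1/1941) = (289/100 + 323/10 + 19*I*√2 + 17*I*√2/10)*(1/1941) = (3519/100 + 207*I*√2/10)*(1/1941) = 1173/64700 + 69*I*√2/6470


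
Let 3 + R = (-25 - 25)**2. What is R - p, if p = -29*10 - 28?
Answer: 2815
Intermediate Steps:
R = 2497 (R = -3 + (-25 - 25)**2 = -3 + (-50)**2 = -3 + 2500 = 2497)
p = -318 (p = -290 - 28 = -318)
R - p = 2497 - 1*(-318) = 2497 + 318 = 2815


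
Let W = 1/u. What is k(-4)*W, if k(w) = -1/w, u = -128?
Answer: -1/512 ≈ -0.0019531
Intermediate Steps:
W = -1/128 (W = 1/(-128) = -1/128 ≈ -0.0078125)
k(-4)*W = -1/(-4)*(-1/128) = -1*(-¼)*(-1/128) = (¼)*(-1/128) = -1/512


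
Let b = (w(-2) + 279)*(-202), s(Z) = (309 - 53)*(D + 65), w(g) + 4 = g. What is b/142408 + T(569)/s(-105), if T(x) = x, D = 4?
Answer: -15947657/44919552 ≈ -0.35503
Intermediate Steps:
w(g) = -4 + g
s(Z) = 17664 (s(Z) = (309 - 53)*(4 + 65) = 256*69 = 17664)
b = -55146 (b = ((-4 - 2) + 279)*(-202) = (-6 + 279)*(-202) = 273*(-202) = -55146)
b/142408 + T(569)/s(-105) = -55146/142408 + 569/17664 = -55146*1/142408 + 569*(1/17664) = -3939/10172 + 569/17664 = -15947657/44919552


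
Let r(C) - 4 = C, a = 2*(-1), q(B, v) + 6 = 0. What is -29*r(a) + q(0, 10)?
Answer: -64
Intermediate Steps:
q(B, v) = -6 (q(B, v) = -6 + 0 = -6)
a = -2
r(C) = 4 + C
-29*r(a) + q(0, 10) = -29*(4 - 2) - 6 = -29*2 - 6 = -58 - 6 = -64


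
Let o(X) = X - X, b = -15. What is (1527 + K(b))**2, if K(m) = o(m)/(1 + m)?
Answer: 2331729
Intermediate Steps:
o(X) = 0
K(m) = 0 (K(m) = 0/(1 + m) = 0)
(1527 + K(b))**2 = (1527 + 0)**2 = 1527**2 = 2331729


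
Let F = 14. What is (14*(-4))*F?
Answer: -784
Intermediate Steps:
(14*(-4))*F = (14*(-4))*14 = -56*14 = -784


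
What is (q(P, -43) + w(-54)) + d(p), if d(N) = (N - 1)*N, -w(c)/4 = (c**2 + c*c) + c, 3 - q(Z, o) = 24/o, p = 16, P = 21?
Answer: -983343/43 ≈ -22868.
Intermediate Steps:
q(Z, o) = 3 - 24/o
w(c) = -8*c**2 - 4*c (w(c) = -4*((c**2 + c*c) + c) = -4*((c**2 + c**2) + c) = -4*(2*c**2 + c) = -4*(c + 2*c**2) = -8*c**2 - 4*c)
d(N) = N*(-1 + N) (d(N) = (-1 + N)*N = N*(-1 + N))
(q(P, -43) + w(-54)) + d(p) = ((3 - 24/(-43)) - 4*(-54)*(1 + 2*(-54))) + 16*(-1 + 16) = ((3 - 24*(-1/43)) - 4*(-54)*(1 - 108)) + 16*15 = ((3 + 24/43) - 4*(-54)*(-107)) + 240 = (153/43 - 23112) + 240 = -993663/43 + 240 = -983343/43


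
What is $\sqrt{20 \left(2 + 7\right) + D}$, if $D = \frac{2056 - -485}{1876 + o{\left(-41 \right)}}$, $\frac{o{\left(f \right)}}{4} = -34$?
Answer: $\frac{\sqrt{15260815}}{290} \approx 13.471$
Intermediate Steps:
$o{\left(f \right)} = -136$ ($o{\left(f \right)} = 4 \left(-34\right) = -136$)
$D = \frac{847}{580}$ ($D = \frac{2056 - -485}{1876 - 136} = \frac{2056 + 485}{1740} = 2541 \cdot \frac{1}{1740} = \frac{847}{580} \approx 1.4603$)
$\sqrt{20 \left(2 + 7\right) + D} = \sqrt{20 \left(2 + 7\right) + \frac{847}{580}} = \sqrt{20 \cdot 9 + \frac{847}{580}} = \sqrt{180 + \frac{847}{580}} = \sqrt{\frac{105247}{580}} = \frac{\sqrt{15260815}}{290}$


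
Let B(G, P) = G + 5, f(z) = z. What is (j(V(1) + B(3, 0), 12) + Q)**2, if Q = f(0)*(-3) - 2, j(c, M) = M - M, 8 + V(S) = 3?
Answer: 4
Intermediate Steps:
V(S) = -5 (V(S) = -8 + 3 = -5)
B(G, P) = 5 + G
j(c, M) = 0
Q = -2 (Q = 0*(-3) - 2 = 0 - 2 = -2)
(j(V(1) + B(3, 0), 12) + Q)**2 = (0 - 2)**2 = (-2)**2 = 4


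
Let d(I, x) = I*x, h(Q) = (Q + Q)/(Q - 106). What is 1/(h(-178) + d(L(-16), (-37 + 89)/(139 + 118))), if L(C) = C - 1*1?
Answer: -18247/39891 ≈ -0.45742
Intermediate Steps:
L(C) = -1 + C (L(C) = C - 1 = -1 + C)
h(Q) = 2*Q/(-106 + Q) (h(Q) = (2*Q)/(-106 + Q) = 2*Q/(-106 + Q))
1/(h(-178) + d(L(-16), (-37 + 89)/(139 + 118))) = 1/(2*(-178)/(-106 - 178) + (-1 - 16)*((-37 + 89)/(139 + 118))) = 1/(2*(-178)/(-284) - 884/257) = 1/(2*(-178)*(-1/284) - 884/257) = 1/(89/71 - 17*52/257) = 1/(89/71 - 884/257) = 1/(-39891/18247) = -18247/39891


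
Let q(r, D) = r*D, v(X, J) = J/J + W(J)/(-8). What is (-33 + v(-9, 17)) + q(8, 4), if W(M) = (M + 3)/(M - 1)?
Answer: -5/32 ≈ -0.15625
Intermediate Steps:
W(M) = (3 + M)/(-1 + M)
v(X, J) = 1 - (3 + J)/(8*(-1 + J)) (v(X, J) = J/J + ((3 + J)/(-1 + J))/(-8) = 1 + ((3 + J)/(-1 + J))*(-⅛) = 1 - (3 + J)/(8*(-1 + J)))
q(r, D) = D*r
(-33 + v(-9, 17)) + q(8, 4) = (-33 + (-11 + 7*17)/(8*(-1 + 17))) + 4*8 = (-33 + (⅛)*(-11 + 119)/16) + 32 = (-33 + (⅛)*(1/16)*108) + 32 = (-33 + 27/32) + 32 = -1029/32 + 32 = -5/32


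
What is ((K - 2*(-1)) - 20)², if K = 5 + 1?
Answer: 144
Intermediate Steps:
K = 6
((K - 2*(-1)) - 20)² = ((6 - 2*(-1)) - 20)² = ((6 + 2) - 20)² = (8 - 20)² = (-12)² = 144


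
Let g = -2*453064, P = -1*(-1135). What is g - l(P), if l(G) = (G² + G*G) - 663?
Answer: -3481915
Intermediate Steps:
P = 1135
g = -906128
l(G) = -663 + 2*G² (l(G) = (G² + G²) - 663 = 2*G² - 663 = -663 + 2*G²)
g - l(P) = -906128 - (-663 + 2*1135²) = -906128 - (-663 + 2*1288225) = -906128 - (-663 + 2576450) = -906128 - 1*2575787 = -906128 - 2575787 = -3481915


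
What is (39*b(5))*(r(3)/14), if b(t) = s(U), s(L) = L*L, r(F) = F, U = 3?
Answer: 1053/14 ≈ 75.214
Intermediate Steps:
s(L) = L**2
b(t) = 9 (b(t) = 3**2 = 9)
(39*b(5))*(r(3)/14) = (39*9)*(3/14) = 351*(3*(1/14)) = 351*(3/14) = 1053/14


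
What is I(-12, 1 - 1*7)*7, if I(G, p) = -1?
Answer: -7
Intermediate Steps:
I(-12, 1 - 1*7)*7 = -1*7 = -7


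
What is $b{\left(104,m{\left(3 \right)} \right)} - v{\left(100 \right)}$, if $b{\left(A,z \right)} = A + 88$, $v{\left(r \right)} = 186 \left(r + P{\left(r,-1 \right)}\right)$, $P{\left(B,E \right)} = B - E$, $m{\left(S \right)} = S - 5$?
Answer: $-37194$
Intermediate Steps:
$m{\left(S \right)} = -5 + S$ ($m{\left(S \right)} = S - 5 = -5 + S$)
$v{\left(r \right)} = 186 + 372 r$ ($v{\left(r \right)} = 186 \left(r + \left(r - -1\right)\right) = 186 \left(r + \left(r + 1\right)\right) = 186 \left(r + \left(1 + r\right)\right) = 186 \left(1 + 2 r\right) = 186 + 372 r$)
$b{\left(A,z \right)} = 88 + A$
$b{\left(104,m{\left(3 \right)} \right)} - v{\left(100 \right)} = \left(88 + 104\right) - \left(186 + 372 \cdot 100\right) = 192 - \left(186 + 37200\right) = 192 - 37386 = -37194$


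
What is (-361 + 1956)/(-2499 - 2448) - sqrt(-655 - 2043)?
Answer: -1595/4947 - I*sqrt(2698) ≈ -0.32242 - 51.942*I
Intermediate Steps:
(-361 + 1956)/(-2499 - 2448) - sqrt(-655 - 2043) = 1595/(-4947) - sqrt(-2698) = 1595*(-1/4947) - I*sqrt(2698) = -1595/4947 - I*sqrt(2698)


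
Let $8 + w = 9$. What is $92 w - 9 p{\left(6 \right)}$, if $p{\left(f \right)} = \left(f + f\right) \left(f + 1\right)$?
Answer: $-664$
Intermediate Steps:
$w = 1$ ($w = -8 + 9 = 1$)
$p{\left(f \right)} = 2 f \left(1 + f\right)$
$92 w - 9 p{\left(6 \right)} = 92 \cdot 1 - 9 \cdot 2 \cdot 6 \left(1 + 6\right) = 92 - 9 \cdot 2 \cdot 6 \cdot 7 = 92 - 756 = -664$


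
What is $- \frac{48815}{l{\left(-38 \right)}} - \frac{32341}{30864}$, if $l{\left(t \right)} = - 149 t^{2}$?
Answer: $- \frac{1362933509}{1660143696} \approx -0.82097$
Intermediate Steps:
$- \frac{48815}{l{\left(-38 \right)}} - \frac{32341}{30864} = - \frac{48815}{\left(-149\right) \left(-38\right)^{2}} - \frac{32341}{30864} = - \frac{48815}{\left(-149\right) 1444} - \frac{32341}{30864} = - \frac{48815}{-215156} - \frac{32341}{30864} = \left(-48815\right) \left(- \frac{1}{215156}\right) - \frac{32341}{30864} = \frac{48815}{215156} - \frac{32341}{30864} = - \frac{1362933509}{1660143696}$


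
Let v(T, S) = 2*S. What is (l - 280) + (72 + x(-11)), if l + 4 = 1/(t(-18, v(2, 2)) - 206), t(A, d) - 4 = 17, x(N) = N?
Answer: -41256/185 ≈ -223.01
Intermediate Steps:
t(A, d) = 21 (t(A, d) = 4 + 17 = 21)
l = -741/185 (l = -4 + 1/(21 - 206) = -4 + 1/(-185) = -4 - 1/185 = -741/185 ≈ -4.0054)
(l - 280) + (72 + x(-11)) = (-741/185 - 280) + (72 - 11) = -52541/185 + 61 = -41256/185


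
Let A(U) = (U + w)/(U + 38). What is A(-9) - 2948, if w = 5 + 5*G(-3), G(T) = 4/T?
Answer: -256508/87 ≈ -2948.4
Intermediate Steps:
w = -5/3 (w = 5 + 5*(4/(-3)) = 5 + 5*(4*(-1/3)) = 5 + 5*(-4/3) = 5 - 20/3 = -5/3 ≈ -1.6667)
A(U) = (-5/3 + U)/(38 + U) (A(U) = (U - 5/3)/(U + 38) = (-5/3 + U)/(38 + U))
A(-9) - 2948 = (-5/3 - 9)/(38 - 9) - 2948 = -32/3/29 - 2948 = (1/29)*(-32/3) - 2948 = -32/87 - 2948 = -256508/87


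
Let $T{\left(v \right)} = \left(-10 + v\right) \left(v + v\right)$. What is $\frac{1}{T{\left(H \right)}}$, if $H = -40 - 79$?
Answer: $\frac{1}{30702} \approx 3.2571 \cdot 10^{-5}$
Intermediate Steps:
$H = -119$ ($H = -40 - 79 = -119$)
$T{\left(v \right)} = 2 v \left(-10 + v\right)$ ($T{\left(v \right)} = \left(-10 + v\right) 2 v = 2 v \left(-10 + v\right)$)
$\frac{1}{T{\left(H \right)}} = \frac{1}{2 \left(-119\right) \left(-10 - 119\right)} = \frac{1}{2 \left(-119\right) \left(-129\right)} = \frac{1}{30702}$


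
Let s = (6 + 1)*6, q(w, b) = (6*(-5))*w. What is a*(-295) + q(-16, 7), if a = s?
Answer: -11910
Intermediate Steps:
q(w, b) = -30*w
s = 42 (s = 7*6 = 42)
a = 42
a*(-295) + q(-16, 7) = 42*(-295) - 30*(-16) = -12390 + 480 = -11910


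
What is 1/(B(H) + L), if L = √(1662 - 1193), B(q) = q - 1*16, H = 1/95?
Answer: 20615/275052 + 9025*√469/1925364 ≈ 0.17646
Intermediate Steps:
H = 1/95 ≈ 0.010526
B(q) = -16 + q (B(q) = q - 16 = -16 + q)
L = √469 ≈ 21.656
1/(B(H) + L) = 1/((-16 + 1/95) + √469) = 1/(-1519/95 + √469)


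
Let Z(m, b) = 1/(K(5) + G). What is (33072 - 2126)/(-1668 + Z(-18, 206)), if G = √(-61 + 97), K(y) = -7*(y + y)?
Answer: -1980544/106753 ≈ -18.553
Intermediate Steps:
K(y) = -14*y
G = 6 (G = √36 = 6)
Z(m, b) = -1/64 (Z(m, b) = 1/(-14*5 + 6) = 1/(-70 + 6) = 1/(-64) = -1/64)
(33072 - 2126)/(-1668 + Z(-18, 206)) = (33072 - 2126)/(-1668 - 1/64) = 30946/(-106753/64) = 30946*(-64/106753) = -1980544/106753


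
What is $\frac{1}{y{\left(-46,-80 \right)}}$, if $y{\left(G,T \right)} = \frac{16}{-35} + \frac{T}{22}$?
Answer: $- \frac{385}{1576} \approx -0.24429$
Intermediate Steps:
$y{\left(G,T \right)} = - \frac{16}{35} + \frac{T}{22}$ ($y{\left(G,T \right)} = 16 \left(- \frac{1}{35}\right) + T \frac{1}{22} = - \frac{16}{35} + \frac{T}{22}$)
$\frac{1}{y{\left(-46,-80 \right)}} = \frac{1}{- \frac{16}{35} + \frac{1}{22} \left(-80\right)} = \frac{1}{- \frac{16}{35} - \frac{40}{11}} = \frac{1}{- \frac{1576}{385}} = - \frac{385}{1576}$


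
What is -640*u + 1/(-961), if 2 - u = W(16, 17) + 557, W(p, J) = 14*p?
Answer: 479116159/961 ≈ 4.9856e+5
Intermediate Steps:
u = -779 (u = 2 - (14*16 + 557) = 2 - (224 + 557) = 2 - 1*781 = 2 - 781 = -779)
-640*u + 1/(-961) = -640*(-779) + 1/(-961) = 498560 - 1/961 = 479116159/961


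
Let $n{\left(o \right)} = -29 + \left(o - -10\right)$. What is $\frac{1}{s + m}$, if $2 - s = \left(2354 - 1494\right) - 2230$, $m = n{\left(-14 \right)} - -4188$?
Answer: $\frac{1}{5527} \approx 0.00018093$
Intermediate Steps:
$n{\left(o \right)} = -19 + o$ ($n{\left(o \right)} = -29 + \left(o + 10\right) = -29 + \left(10 + o\right) = -19 + o$)
$m = 4155$ ($m = \left(-19 - 14\right) - -4188 = -33 + 4188 = 4155$)
$s = 1372$ ($s = 2 - \left(\left(2354 - 1494\right) - 2230\right) = 2 - \left(860 - 2230\right) = 2 - -1370 = 2 + 1370 = 1372$)
$\frac{1}{s + m} = \frac{1}{1372 + 4155} = \frac{1}{5527}$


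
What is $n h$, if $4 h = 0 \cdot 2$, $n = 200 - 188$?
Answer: $0$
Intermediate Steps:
$n = 12$
$h = 0$ ($h = \frac{0 \cdot 2}{4} = \frac{1}{4} \cdot 0 = 0$)
$n h = 12 \cdot 0 = 0$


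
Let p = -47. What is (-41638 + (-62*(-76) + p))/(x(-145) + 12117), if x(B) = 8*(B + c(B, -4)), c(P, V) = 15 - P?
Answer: -36973/12237 ≈ -3.0214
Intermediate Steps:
x(B) = 120 (x(B) = 8*(B + (15 - B)) = 8*15 = 120)
(-41638 + (-62*(-76) + p))/(x(-145) + 12117) = (-41638 + (-62*(-76) - 47))/(120 + 12117) = (-41638 + (4712 - 47))/12237 = (-41638 + 4665)*(1/12237) = -36973*1/12237 = -36973/12237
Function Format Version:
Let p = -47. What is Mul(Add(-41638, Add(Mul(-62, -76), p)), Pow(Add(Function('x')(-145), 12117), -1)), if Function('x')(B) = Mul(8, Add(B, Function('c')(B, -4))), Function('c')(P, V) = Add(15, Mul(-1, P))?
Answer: Rational(-36973, 12237) ≈ -3.0214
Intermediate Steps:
Function('x')(B) = 120 (Function('x')(B) = Mul(8, Add(B, Add(15, Mul(-1, B)))) = Mul(8, 15) = 120)
Mul(Add(-41638, Add(Mul(-62, -76), p)), Pow(Add(Function('x')(-145), 12117), -1)) = Mul(Add(-41638, Add(Mul(-62, -76), -47)), Pow(Add(120, 12117), -1)) = Mul(Add(-41638, Add(4712, -47)), Pow(12237, -1)) = Mul(Add(-41638, 4665), Rational(1, 12237)) = Mul(-36973, Rational(1, 12237)) = Rational(-36973, 12237)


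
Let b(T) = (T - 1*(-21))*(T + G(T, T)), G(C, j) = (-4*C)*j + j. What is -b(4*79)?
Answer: 134392904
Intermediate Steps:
G(C, j) = j - 4*C*j (G(C, j) = -4*C*j + j = j - 4*C*j)
b(T) = (21 + T)*(T + T*(1 - 4*T)) (b(T) = (T - 1*(-21))*(T + T*(1 - 4*T)) = (T + 21)*(T + T*(1 - 4*T)) = (21 + T)*(T + T*(1 - 4*T)))
-b(4*79) = -4*79*(42 - 332*79 + (4*79)*(1 - 16*79)) = -316*(42 - 83*316 + 316*(1 - 4*316)) = -316*(42 - 26228 + 316*(1 - 1264)) = -316*(42 - 26228 + 316*(-1263)) = -316*(42 - 26228 - 399108) = -316*(-425294) = -1*(-134392904) = 134392904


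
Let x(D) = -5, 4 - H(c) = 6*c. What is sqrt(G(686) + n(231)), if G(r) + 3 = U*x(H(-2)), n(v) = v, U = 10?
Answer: sqrt(178) ≈ 13.342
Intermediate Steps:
H(c) = 4 - 6*c
G(r) = -53 (G(r) = -3 + 10*(-5) = -3 - 50 = -53)
sqrt(G(686) + n(231)) = sqrt(-53 + 231) = sqrt(178)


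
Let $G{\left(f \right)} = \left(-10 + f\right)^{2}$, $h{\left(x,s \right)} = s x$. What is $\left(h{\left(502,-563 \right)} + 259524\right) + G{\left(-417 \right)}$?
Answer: $159227$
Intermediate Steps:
$\left(h{\left(502,-563 \right)} + 259524\right) + G{\left(-417 \right)} = \left(\left(-563\right) 502 + 259524\right) + \left(-10 - 417\right)^{2} = \left(-282626 + 259524\right) + \left(-427\right)^{2} = -23102 + 182329 = 159227$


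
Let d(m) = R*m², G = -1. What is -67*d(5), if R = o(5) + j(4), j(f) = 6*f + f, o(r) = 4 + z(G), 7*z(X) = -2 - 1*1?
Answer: -370175/7 ≈ -52882.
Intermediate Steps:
z(X) = -3/7 (z(X) = (-2 - 1*1)/7 = (-2 - 1)/7 = (⅐)*(-3) = -3/7)
o(r) = 25/7 (o(r) = 4 - 3/7 = 25/7)
j(f) = 7*f
R = 221/7 (R = 25/7 + 7*4 = 25/7 + 28 = 221/7 ≈ 31.571)
d(m) = 221*m²/7
-67*d(5) = -14807*5²/7 = -14807*25/7 = -67*5525/7 = -370175/7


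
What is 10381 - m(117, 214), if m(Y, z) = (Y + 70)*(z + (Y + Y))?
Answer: -73395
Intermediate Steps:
m(Y, z) = (70 + Y)*(z + 2*Y)
10381 - m(117, 214) = 10381 - (2*117**2 + 70*214 + 140*117 + 117*214) = 10381 - (2*13689 + 14980 + 16380 + 25038) = 10381 - (27378 + 14980 + 16380 + 25038) = 10381 - 1*83776 = 10381 - 83776 = -73395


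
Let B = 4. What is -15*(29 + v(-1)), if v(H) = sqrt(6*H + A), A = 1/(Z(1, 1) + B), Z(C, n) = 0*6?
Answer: -435 - 15*I*sqrt(23)/2 ≈ -435.0 - 35.969*I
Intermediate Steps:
Z(C, n) = 0
A = 1/4 (A = 1/(0 + 4) = 1/4 ≈ 0.25000)
v(H) = sqrt(1/4 + 6*H) (v(H) = sqrt(6*H + 1/4) = sqrt(1/4 + 6*H))
-15*(29 + v(-1)) = -15*(29 + sqrt(1 + 24*(-1))/2) = -15*(29 + sqrt(1 - 24)/2) = -15*(29 + sqrt(-23)/2) = -15*(29 + (I*sqrt(23))/2) = -15*(29 + I*sqrt(23)/2) = -435 - 15*I*sqrt(23)/2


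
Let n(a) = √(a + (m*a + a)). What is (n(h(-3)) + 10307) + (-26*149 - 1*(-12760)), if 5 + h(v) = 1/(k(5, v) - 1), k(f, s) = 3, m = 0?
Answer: 19193 + 3*I ≈ 19193.0 + 3.0*I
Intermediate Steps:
h(v) = -9/2 (h(v) = -5 + 1/(3 - 1) = -5 + 1/2 = -5 + ½ = -9/2)
n(a) = √2*√a (n(a) = √(a + (0*a + a)) = √(a + (0 + a)) = √(a + a) = √(2*a) = √2*√a)
(n(h(-3)) + 10307) + (-26*149 - 1*(-12760)) = (√2*√(-9/2) + 10307) + (-26*149 - 1*(-12760)) = (√2*(3*I*√2/2) + 10307) + (-3874 + 12760) = (3*I + 10307) + 8886 = (10307 + 3*I) + 8886 = 19193 + 3*I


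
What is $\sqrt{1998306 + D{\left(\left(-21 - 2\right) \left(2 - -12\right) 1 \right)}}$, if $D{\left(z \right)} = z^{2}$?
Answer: $\sqrt{2101990} \approx 1449.8$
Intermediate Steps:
$\sqrt{1998306 + D{\left(\left(-21 - 2\right) \left(2 - -12\right) 1 \right)}} = \sqrt{1998306 + \left(\left(-21 - 2\right) \left(2 - -12\right) 1\right)^{2}} = \sqrt{1998306 + \left(- 23 \left(2 + 12\right) 1\right)^{2}} = \sqrt{1998306 + \left(- 23 \cdot 14 \cdot 1\right)^{2}} = \sqrt{1998306 + \left(\left(-23\right) 14\right)^{2}} = \sqrt{1998306 + \left(-322\right)^{2}} = \sqrt{1998306 + 103684} = \sqrt{2101990}$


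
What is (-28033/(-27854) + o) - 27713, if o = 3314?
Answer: -679581713/27854 ≈ -24398.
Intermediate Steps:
(-28033/(-27854) + o) - 27713 = (-28033/(-27854) + 3314) - 27713 = (-28033*(-1/27854) + 3314) - 27713 = (28033/27854 + 3314) - 27713 = 92336189/27854 - 27713 = -679581713/27854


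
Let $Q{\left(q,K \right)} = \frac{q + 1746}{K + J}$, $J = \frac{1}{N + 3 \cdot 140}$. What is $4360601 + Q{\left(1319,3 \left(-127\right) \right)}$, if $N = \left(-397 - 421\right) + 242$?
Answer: $\frac{259180563497}{59437} \approx 4.3606 \cdot 10^{6}$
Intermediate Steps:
$N = -576$ ($N = -818 + 242 = -576$)
$J = - \frac{1}{156}$ ($J = \frac{1}{-576 + 3 \cdot 140} = \frac{1}{-576 + 420} = \frac{1}{-156} = - \frac{1}{156} \approx -0.0064103$)
$Q{\left(q,K \right)} = \frac{1746 + q}{- \frac{1}{156} + K}$ ($Q{\left(q,K \right)} = \frac{q + 1746}{K - \frac{1}{156}} = \frac{1746 + q}{- \frac{1}{156} + K}$)
$4360601 + Q{\left(1319,3 \left(-127\right) \right)} = 4360601 + \frac{156 \left(1746 + 1319\right)}{-1 + 156 \cdot 3 \left(-127\right)} = 4360601 + 156 \frac{1}{-1 + 156 \left(-381\right)} 3065 = 4360601 + 156 \frac{1}{-1 - 59436} \cdot 3065 = 4360601 + 156 \frac{1}{-59437} \cdot 3065 = 4360601 + 156 \left(- \frac{1}{59437}\right) 3065 = 4360601 - \frac{478140}{59437} = \frac{259180563497}{59437}$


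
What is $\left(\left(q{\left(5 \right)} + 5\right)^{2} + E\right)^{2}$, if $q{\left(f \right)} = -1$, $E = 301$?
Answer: $100489$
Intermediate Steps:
$\left(\left(q{\left(5 \right)} + 5\right)^{2} + E\right)^{2} = \left(\left(-1 + 5\right)^{2} + 301\right)^{2} = \left(4^{2} + 301\right)^{2} = \left(16 + 301\right)^{2} = 317^{2} = 100489$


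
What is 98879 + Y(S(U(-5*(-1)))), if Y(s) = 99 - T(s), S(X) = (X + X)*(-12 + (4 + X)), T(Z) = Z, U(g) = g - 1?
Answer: 99010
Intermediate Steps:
U(g) = -1 + g
S(X) = 2*X*(-8 + X) (S(X) = (2*X)*(-8 + X) = 2*X*(-8 + X))
Y(s) = 99 - s
98879 + Y(S(U(-5*(-1)))) = 98879 + (99 - 2*(-1 - 5*(-1))*(-8 + (-1 - 5*(-1)))) = 98879 + (99 - 2*(-1 + 5)*(-8 + (-1 + 5))) = 98879 + (99 - 2*4*(-8 + 4)) = 98879 + (99 - 2*4*(-4)) = 98879 + (99 - 1*(-32)) = 98879 + (99 + 32) = 98879 + 131 = 99010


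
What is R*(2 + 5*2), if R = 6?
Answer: 72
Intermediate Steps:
R*(2 + 5*2) = 6*(2 + 5*2) = 6*(2 + 10) = 6*12 = 72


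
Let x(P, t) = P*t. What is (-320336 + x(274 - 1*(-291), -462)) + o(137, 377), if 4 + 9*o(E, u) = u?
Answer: -5231921/9 ≈ -5.8132e+5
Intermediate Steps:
o(E, u) = -4/9 + u/9
(-320336 + x(274 - 1*(-291), -462)) + o(137, 377) = (-320336 + (274 - 1*(-291))*(-462)) + (-4/9 + (⅑)*377) = (-320336 + (274 + 291)*(-462)) + (-4/9 + 377/9) = (-320336 + 565*(-462)) + 373/9 = (-320336 - 261030) + 373/9 = -581366 + 373/9 = -5231921/9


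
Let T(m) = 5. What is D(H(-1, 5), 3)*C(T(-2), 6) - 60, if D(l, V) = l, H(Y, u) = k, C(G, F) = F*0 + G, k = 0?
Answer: -60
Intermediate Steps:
C(G, F) = G (C(G, F) = 0 + G = G)
H(Y, u) = 0
D(H(-1, 5), 3)*C(T(-2), 6) - 60 = 0*5 - 60 = 0 - 60 = -60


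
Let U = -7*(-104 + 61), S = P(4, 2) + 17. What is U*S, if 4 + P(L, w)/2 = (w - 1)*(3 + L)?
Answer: 6923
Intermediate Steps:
P(L, w) = -8 + 2*(-1 + w)*(3 + L) (P(L, w) = -8 + 2*((w - 1)*(3 + L)) = -8 + 2*((-1 + w)*(3 + L)) = -8 + 2*(-1 + w)*(3 + L))
S = 23 (S = (-14 - 2*4 + 6*2 + 2*4*2) + 17 = (-14 - 8 + 12 + 16) + 17 = 6 + 17 = 23)
U = 301 (U = -7*(-43) = 301)
U*S = 301*23 = 6923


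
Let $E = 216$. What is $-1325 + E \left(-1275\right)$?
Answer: $-276725$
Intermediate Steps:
$-1325 + E \left(-1275\right) = -1325 + 216 \left(-1275\right) = -1325 - 275400 = -276725$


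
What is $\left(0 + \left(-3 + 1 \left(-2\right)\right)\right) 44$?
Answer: $-220$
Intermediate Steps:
$\left(0 + \left(-3 + 1 \left(-2\right)\right)\right) 44 = \left(0 - 5\right) 44 = \left(-5\right) 44 = -220$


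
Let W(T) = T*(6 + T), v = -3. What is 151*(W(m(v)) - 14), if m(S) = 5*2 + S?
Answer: 11627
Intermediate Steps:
m(S) = 10 + S
151*(W(m(v)) - 14) = 151*((10 - 3)*(6 + (10 - 3)) - 14) = 151*(7*(6 + 7) - 14) = 151*(7*13 - 14) = 151*(91 - 14) = 151*77 = 11627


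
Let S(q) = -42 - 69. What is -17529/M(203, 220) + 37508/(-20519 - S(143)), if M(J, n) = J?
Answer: -91336489/1035706 ≈ -88.188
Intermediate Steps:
S(q) = -111
-17529/M(203, 220) + 37508/(-20519 - S(143)) = -17529/203 + 37508/(-20519 - 1*(-111)) = -17529*1/203 + 37508/(-20519 + 111) = -17529/203 + 37508/(-20408) = -17529/203 + 37508*(-1/20408) = -17529/203 - 9377/5102 = -91336489/1035706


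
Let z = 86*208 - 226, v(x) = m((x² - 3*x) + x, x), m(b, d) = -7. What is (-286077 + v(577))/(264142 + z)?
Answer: -71521/70451 ≈ -1.0152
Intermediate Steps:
v(x) = -7
z = 17662 (z = 17888 - 226 = 17662)
(-286077 + v(577))/(264142 + z) = (-286077 - 7)/(264142 + 17662) = -286084/281804 = -286084*1/281804 = -71521/70451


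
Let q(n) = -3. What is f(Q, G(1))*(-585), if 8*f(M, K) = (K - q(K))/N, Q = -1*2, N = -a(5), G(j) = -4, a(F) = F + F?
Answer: -117/16 ≈ -7.3125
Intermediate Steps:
a(F) = 2*F
N = -10 (N = -2*5 = -1*10 = -10)
Q = -2
f(M, K) = -3/80 - K/80 (f(M, K) = ((K - 1*(-3))/(-10))/8 = ((K + 3)*(-1/10))/8 = ((3 + K)*(-1/10))/8 = (-3/10 - K/10)/8 = -3/80 - K/80)
f(Q, G(1))*(-585) = (-3/80 - 1/80*(-4))*(-585) = (-3/80 + 1/20)*(-585) = (1/80)*(-585) = -117/16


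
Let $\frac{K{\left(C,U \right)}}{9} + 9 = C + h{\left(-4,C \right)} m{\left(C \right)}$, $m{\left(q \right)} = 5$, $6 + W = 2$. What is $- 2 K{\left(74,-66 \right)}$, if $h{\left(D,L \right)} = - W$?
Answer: $-1530$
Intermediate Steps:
$W = -4$ ($W = -6 + 2 = -4$)
$h{\left(D,L \right)} = 4$ ($h{\left(D,L \right)} = \left(-1\right) \left(-4\right) = 4$)
$K{\left(C,U \right)} = 99 + 9 C$ ($K{\left(C,U \right)} = -81 + 9 \left(C + 4 \cdot 5\right) = -81 + 9 \left(C + 20\right) = -81 + 9 \left(20 + C\right) = -81 + \left(180 + 9 C\right) = 99 + 9 C$)
$- 2 K{\left(74,-66 \right)} = - 2 \left(99 + 9 \cdot 74\right) = - 2 \left(99 + 666\right) = \left(-2\right) 765 = -1530$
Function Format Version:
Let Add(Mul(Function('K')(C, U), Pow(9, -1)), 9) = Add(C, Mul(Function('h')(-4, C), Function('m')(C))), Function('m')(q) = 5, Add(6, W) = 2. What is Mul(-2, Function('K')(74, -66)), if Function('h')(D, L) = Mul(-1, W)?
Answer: -1530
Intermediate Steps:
W = -4 (W = Add(-6, 2) = -4)
Function('h')(D, L) = 4 (Function('h')(D, L) = Mul(-1, -4) = 4)
Function('K')(C, U) = Add(99, Mul(9, C)) (Function('K')(C, U) = Add(-81, Mul(9, Add(C, Mul(4, 5)))) = Add(-81, Mul(9, Add(C, 20))) = Add(-81, Mul(9, Add(20, C))) = Add(-81, Add(180, Mul(9, C))) = Add(99, Mul(9, C)))
Mul(-2, Function('K')(74, -66)) = Mul(-2, Add(99, Mul(9, 74))) = Mul(-2, Add(99, 666)) = Mul(-2, 765) = -1530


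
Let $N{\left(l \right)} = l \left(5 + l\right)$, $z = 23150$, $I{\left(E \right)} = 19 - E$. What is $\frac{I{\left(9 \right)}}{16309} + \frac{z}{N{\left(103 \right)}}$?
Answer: $\frac{188832295}{90710658} \approx 2.0817$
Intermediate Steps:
$\frac{I{\left(9 \right)}}{16309} + \frac{z}{N{\left(103 \right)}} = \frac{19 - 9}{16309} + \frac{23150}{103 \left(5 + 103\right)} = \left(19 - 9\right) \frac{1}{16309} + \frac{23150}{103 \cdot 108} = 10 \cdot \frac{1}{16309} + \frac{23150}{11124} = \frac{10}{16309} + 23150 \cdot \frac{1}{11124} = \frac{10}{16309} + \frac{11575}{5562} = \frac{188832295}{90710658}$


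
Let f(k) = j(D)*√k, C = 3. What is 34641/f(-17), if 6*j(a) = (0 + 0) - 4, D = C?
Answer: 103923*I*√17/34 ≈ 12603.0*I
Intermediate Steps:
D = 3
j(a) = -⅔ (j(a) = ((0 + 0) - 4)/6 = (0 - 4)/6 = (⅙)*(-4) = -⅔)
f(k) = -2*√k/3
34641/f(-17) = 34641/((-2*I*√17/3)) = 34641*(3*I*√17/34) = 103923*I*√17/34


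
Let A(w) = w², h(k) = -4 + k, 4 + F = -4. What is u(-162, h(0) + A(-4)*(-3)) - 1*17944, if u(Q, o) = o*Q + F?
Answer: -9528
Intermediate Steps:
F = -8 (F = -4 - 4 = -8)
u(Q, o) = -8 + Q*o (u(Q, o) = o*Q - 8 = Q*o - 8 = -8 + Q*o)
u(-162, h(0) + A(-4)*(-3)) - 1*17944 = (-8 - 162*((-4 + 0) + (-4)²*(-3))) - 1*17944 = (-8 - 162*(-4 + 16*(-3))) - 17944 = (-8 - 162*(-4 - 48)) - 17944 = (-8 - 162*(-52)) - 17944 = (-8 + 8424) - 17944 = 8416 - 17944 = -9528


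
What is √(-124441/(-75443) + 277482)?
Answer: √1579338772667381/75443 ≈ 526.77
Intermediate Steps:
√(-124441/(-75443) + 277482) = √(-124441*(-1/75443) + 277482) = √(124441/75443 + 277482) = √(20934198967/75443) = √1579338772667381/75443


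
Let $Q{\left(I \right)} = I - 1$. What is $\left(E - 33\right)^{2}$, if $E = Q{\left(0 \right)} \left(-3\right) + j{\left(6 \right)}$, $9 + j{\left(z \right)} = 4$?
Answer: $1225$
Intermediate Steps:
$j{\left(z \right)} = -5$ ($j{\left(z \right)} = -9 + 4 = -5$)
$Q{\left(I \right)} = -1 + I$
$E = -2$ ($E = \left(-1 + 0\right) \left(-3\right) - 5 = \left(-1\right) \left(-3\right) - 5 = 3 - 5 = -2$)
$\left(E - 33\right)^{2} = \left(-2 - 33\right)^{2} = \left(-35\right)^{2} = 1225$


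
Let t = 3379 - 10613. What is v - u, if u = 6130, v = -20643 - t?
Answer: -19539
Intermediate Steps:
t = -7234
v = -13409 (v = -20643 - 1*(-7234) = -20643 + 7234 = -13409)
v - u = -13409 - 1*6130 = -13409 - 6130 = -19539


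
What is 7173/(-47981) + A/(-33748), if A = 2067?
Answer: -26250087/124558676 ≈ -0.21074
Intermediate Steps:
7173/(-47981) + A/(-33748) = 7173/(-47981) + 2067/(-33748) = 7173*(-1/47981) + 2067*(-1/33748) = -7173/47981 - 159/2596 = -26250087/124558676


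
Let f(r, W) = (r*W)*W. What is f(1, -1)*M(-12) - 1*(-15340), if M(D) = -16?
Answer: 15324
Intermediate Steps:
f(r, W) = r*W**2 (f(r, W) = (W*r)*W = r*W**2)
f(1, -1)*M(-12) - 1*(-15340) = (1*(-1)**2)*(-16) - 1*(-15340) = (1*1)*(-16) + 15340 = 1*(-16) + 15340 = -16 + 15340 = 15324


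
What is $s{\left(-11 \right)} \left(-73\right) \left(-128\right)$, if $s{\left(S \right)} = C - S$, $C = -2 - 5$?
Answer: $37376$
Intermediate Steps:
$C = -7$ ($C = -2 - 5 = -7$)
$s{\left(S \right)} = -7 - S$
$s{\left(-11 \right)} \left(-73\right) \left(-128\right) = \left(-7 - -11\right) \left(-73\right) \left(-128\right) = \left(-7 + 11\right) \left(-73\right) \left(-128\right) = 4 \left(-73\right) \left(-128\right) = \left(-292\right) \left(-128\right) = 37376$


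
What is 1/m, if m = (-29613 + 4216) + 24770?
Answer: -1/627 ≈ -0.0015949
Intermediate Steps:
m = -627 (m = -25397 + 24770 = -627)
1/m = 1/(-627) = -1/627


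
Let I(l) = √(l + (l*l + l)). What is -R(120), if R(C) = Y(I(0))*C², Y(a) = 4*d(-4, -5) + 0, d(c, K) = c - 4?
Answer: 460800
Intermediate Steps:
d(c, K) = -4 + c
I(l) = √(l² + 2*l) (I(l) = √(l + (l² + l)) = √(l + (l + l²)) = √(l² + 2*l))
Y(a) = -32 (Y(a) = 4*(-4 - 4) + 0 = 4*(-8) + 0 = -32 + 0 = -32)
R(C) = -32*C²
-R(120) = -(-32)*120² = -(-32)*14400 = -1*(-460800) = 460800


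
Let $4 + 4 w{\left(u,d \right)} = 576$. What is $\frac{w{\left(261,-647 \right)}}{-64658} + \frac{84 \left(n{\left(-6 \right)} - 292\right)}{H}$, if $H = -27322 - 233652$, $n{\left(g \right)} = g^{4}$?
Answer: $- \frac{35651405}{109571798} \approx -0.32537$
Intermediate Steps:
$w{\left(u,d \right)} = 143$ ($w{\left(u,d \right)} = -1 + \frac{1}{4} \cdot 576 = -1 + 144 = 143$)
$H = -260974$
$\frac{w{\left(261,-647 \right)}}{-64658} + \frac{84 \left(n{\left(-6 \right)} - 292\right)}{H} = \frac{143}{-64658} + \frac{84 \left(\left(-6\right)^{4} - 292\right)}{-260974} = 143 \left(- \frac{1}{64658}\right) + 84 \left(1296 - 292\right) \left(- \frac{1}{260974}\right) = - \frac{13}{5878} + 84 \cdot 1004 \left(- \frac{1}{260974}\right) = - \frac{13}{5878} + 84336 \left(- \frac{1}{260974}\right) = - \frac{13}{5878} - \frac{6024}{18641} = - \frac{35651405}{109571798}$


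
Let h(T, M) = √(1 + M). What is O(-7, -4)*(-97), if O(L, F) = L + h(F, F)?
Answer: 679 - 97*I*√3 ≈ 679.0 - 168.01*I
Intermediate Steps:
O(L, F) = L + √(1 + F)
O(-7, -4)*(-97) = (-7 + √(1 - 4))*(-97) = (-7 + √(-3))*(-97) = (-7 + I*√3)*(-97) = 679 - 97*I*√3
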